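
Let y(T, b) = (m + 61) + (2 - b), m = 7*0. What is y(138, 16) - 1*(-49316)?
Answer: 49363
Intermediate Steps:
m = 0
y(T, b) = 63 - b (y(T, b) = (0 + 61) + (2 - b) = 61 + (2 - b) = 63 - b)
y(138, 16) - 1*(-49316) = (63 - 1*16) - 1*(-49316) = (63 - 16) + 49316 = 47 + 49316 = 49363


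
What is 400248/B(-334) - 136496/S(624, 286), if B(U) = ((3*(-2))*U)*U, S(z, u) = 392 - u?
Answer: -1904252353/1478117 ≈ -1288.3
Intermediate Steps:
B(U) = -6*U**2 (B(U) = (-6*U)*U = -6*U**2)
400248/B(-334) - 136496/S(624, 286) = 400248/((-6*(-334)**2)) - 136496/(392 - 1*286) = 400248/((-6*111556)) - 136496/(392 - 286) = 400248/(-669336) - 136496/106 = 400248*(-1/669336) - 136496*1/106 = -16677/27889 - 68248/53 = -1904252353/1478117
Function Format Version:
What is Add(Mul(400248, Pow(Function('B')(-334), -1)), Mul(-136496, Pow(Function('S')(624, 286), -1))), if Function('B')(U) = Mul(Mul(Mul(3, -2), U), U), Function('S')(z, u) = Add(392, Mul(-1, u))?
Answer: Rational(-1904252353, 1478117) ≈ -1288.3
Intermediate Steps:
Function('B')(U) = Mul(-6, Pow(U, 2)) (Function('B')(U) = Mul(Mul(-6, U), U) = Mul(-6, Pow(U, 2)))
Add(Mul(400248, Pow(Function('B')(-334), -1)), Mul(-136496, Pow(Function('S')(624, 286), -1))) = Add(Mul(400248, Pow(Mul(-6, Pow(-334, 2)), -1)), Mul(-136496, Pow(Add(392, Mul(-1, 286)), -1))) = Add(Mul(400248, Pow(Mul(-6, 111556), -1)), Mul(-136496, Pow(Add(392, -286), -1))) = Add(Mul(400248, Pow(-669336, -1)), Mul(-136496, Pow(106, -1))) = Add(Mul(400248, Rational(-1, 669336)), Mul(-136496, Rational(1, 106))) = Add(Rational(-16677, 27889), Rational(-68248, 53)) = Rational(-1904252353, 1478117)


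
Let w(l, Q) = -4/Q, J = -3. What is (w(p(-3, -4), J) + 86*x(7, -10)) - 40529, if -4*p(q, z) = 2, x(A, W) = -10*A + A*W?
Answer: -157703/3 ≈ -52568.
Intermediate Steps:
p(q, z) = -½ (p(q, z) = -¼*2 = -½)
(w(p(-3, -4), J) + 86*x(7, -10)) - 40529 = (-4/(-3) + 86*(7*(-10 - 10))) - 40529 = (-4*(-⅓) + 86*(7*(-20))) - 40529 = (4/3 + 86*(-140)) - 40529 = (4/3 - 12040) - 40529 = -36116/3 - 40529 = -157703/3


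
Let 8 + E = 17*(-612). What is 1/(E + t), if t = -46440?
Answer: -1/56852 ≈ -1.7590e-5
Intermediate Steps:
E = -10412 (E = -8 + 17*(-612) = -8 - 10404 = -10412)
1/(E + t) = 1/(-10412 - 46440) = 1/(-56852) = -1/56852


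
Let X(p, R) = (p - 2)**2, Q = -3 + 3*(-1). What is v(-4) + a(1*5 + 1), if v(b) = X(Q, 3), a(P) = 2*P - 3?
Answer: 73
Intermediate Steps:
a(P) = -3 + 2*P
Q = -6 (Q = -3 - 3 = -6)
X(p, R) = (-2 + p)**2
v(b) = 64 (v(b) = (-2 - 6)**2 = (-8)**2 = 64)
v(-4) + a(1*5 + 1) = 64 + (-3 + 2*(1*5 + 1)) = 64 + (-3 + 2*(5 + 1)) = 64 + (-3 + 2*6) = 64 + (-3 + 12) = 64 + 9 = 73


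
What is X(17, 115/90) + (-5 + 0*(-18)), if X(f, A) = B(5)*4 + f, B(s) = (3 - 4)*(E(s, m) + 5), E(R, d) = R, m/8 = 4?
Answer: -28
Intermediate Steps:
m = 32 (m = 8*4 = 32)
B(s) = -5 - s (B(s) = (3 - 4)*(s + 5) = -(5 + s) = -5 - s)
X(f, A) = -40 + f (X(f, A) = (-5 - 1*5)*4 + f = (-5 - 5)*4 + f = -10*4 + f = -40 + f)
X(17, 115/90) + (-5 + 0*(-18)) = (-40 + 17) + (-5 + 0*(-18)) = -23 + (-5 + 0) = -23 - 5 = -28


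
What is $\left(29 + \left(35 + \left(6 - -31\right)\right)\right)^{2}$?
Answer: $10201$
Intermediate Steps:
$\left(29 + \left(35 + \left(6 - -31\right)\right)\right)^{2} = \left(29 + \left(35 + \left(6 + 31\right)\right)\right)^{2} = \left(29 + \left(35 + 37\right)\right)^{2} = \left(29 + 72\right)^{2} = 101^{2} = 10201$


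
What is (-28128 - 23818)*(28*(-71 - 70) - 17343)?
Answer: 1105982286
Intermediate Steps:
(-28128 - 23818)*(28*(-71 - 70) - 17343) = -51946*(28*(-141) - 17343) = -51946*(-3948 - 17343) = -51946*(-21291) = 1105982286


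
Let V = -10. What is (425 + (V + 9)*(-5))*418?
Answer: 179740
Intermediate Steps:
(425 + (V + 9)*(-5))*418 = (425 + (-10 + 9)*(-5))*418 = (425 - 1*(-5))*418 = (425 + 5)*418 = 430*418 = 179740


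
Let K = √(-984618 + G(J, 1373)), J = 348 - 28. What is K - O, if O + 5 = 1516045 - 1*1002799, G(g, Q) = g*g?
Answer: -513241 + I*√882218 ≈ -5.1324e+5 + 939.26*I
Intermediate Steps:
J = 320
G(g, Q) = g²
O = 513241 (O = -5 + (1516045 - 1*1002799) = -5 + (1516045 - 1002799) = -5 + 513246 = 513241)
K = I*√882218 (K = √(-984618 + 320²) = √(-984618 + 102400) = √(-882218) = I*√882218 ≈ 939.26*I)
K - O = I*√882218 - 1*513241 = I*√882218 - 513241 = -513241 + I*√882218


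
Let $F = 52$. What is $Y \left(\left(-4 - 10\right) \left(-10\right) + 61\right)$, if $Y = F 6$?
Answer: $62712$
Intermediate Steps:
$Y = 312$ ($Y = 52 \cdot 6 = 312$)
$Y \left(\left(-4 - 10\right) \left(-10\right) + 61\right) = 312 \left(\left(-4 - 10\right) \left(-10\right) + 61\right) = 312 \left(\left(-14\right) \left(-10\right) + 61\right) = 312 \left(140 + 61\right) = 312 \cdot 201 = 62712$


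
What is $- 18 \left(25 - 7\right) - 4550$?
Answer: $-4874$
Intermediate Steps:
$- 18 \left(25 - 7\right) - 4550 = \left(-18\right) 18 - 4550 = -324 - 4550 = -4874$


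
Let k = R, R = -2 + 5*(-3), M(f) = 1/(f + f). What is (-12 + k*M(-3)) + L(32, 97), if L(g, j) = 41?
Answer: 191/6 ≈ 31.833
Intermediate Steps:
M(f) = 1/(2*f)
R = -17 (R = -2 - 15 = -17)
k = -17
(-12 + k*M(-3)) + L(32, 97) = (-12 - 17/(2*(-3))) + 41 = (-12 - 17*(-1)/(2*3)) + 41 = (-12 - 17*(-⅙)) + 41 = (-12 + 17/6) + 41 = -55/6 + 41 = 191/6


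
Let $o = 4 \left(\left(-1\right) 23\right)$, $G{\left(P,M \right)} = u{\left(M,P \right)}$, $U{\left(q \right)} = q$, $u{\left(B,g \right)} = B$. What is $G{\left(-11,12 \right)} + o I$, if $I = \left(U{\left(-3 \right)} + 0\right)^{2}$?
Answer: $-816$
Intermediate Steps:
$G{\left(P,M \right)} = M$
$o = -92$ ($o = 4 \left(-23\right) = -92$)
$I = 9$ ($I = \left(-3 + 0\right)^{2} = \left(-3\right)^{2} = 9$)
$G{\left(-11,12 \right)} + o I = 12 - 828 = -816$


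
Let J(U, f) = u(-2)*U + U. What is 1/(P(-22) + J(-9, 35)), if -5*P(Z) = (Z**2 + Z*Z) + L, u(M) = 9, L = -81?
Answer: -5/1337 ≈ -0.0037397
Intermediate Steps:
P(Z) = 81/5 - 2*Z**2/5 (P(Z) = -((Z**2 + Z*Z) - 81)/5 = -((Z**2 + Z**2) - 81)/5 = -(2*Z**2 - 81)/5 = -(-81 + 2*Z**2)/5 = 81/5 - 2*Z**2/5)
J(U, f) = 10*U (J(U, f) = 9*U + U = 10*U)
1/(P(-22) + J(-9, 35)) = 1/((81/5 - 2/5*(-22)**2) + 10*(-9)) = 1/((81/5 - 2/5*484) - 90) = 1/((81/5 - 968/5) - 90) = 1/(-887/5 - 90) = 1/(-1337/5) = -5/1337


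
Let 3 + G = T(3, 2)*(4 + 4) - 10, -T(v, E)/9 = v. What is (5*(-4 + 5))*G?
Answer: -1145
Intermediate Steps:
T(v, E) = -9*v
G = -229 (G = -3 + ((-9*3)*(4 + 4) - 10) = -3 + (-27*8 - 10) = -3 + (-216 - 10) = -3 - 226 = -229)
(5*(-4 + 5))*G = (5*(-4 + 5))*(-229) = (5*1)*(-229) = 5*(-229) = -1145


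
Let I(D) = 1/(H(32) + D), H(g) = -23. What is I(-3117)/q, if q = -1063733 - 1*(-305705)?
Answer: 1/2380207920 ≈ 4.2013e-10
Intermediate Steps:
q = -758028 (q = -1063733 + 305705 = -758028)
I(D) = 1/(-23 + D)
I(-3117)/q = 1/(-23 - 3117*(-758028)) = -1/758028/(-3140) = -1/3140*(-1/758028) = 1/2380207920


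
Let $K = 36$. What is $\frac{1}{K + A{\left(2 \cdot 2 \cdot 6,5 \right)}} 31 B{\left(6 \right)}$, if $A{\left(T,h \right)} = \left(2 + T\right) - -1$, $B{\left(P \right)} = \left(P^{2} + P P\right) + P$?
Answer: $\frac{806}{21} \approx 38.381$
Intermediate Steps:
$B{\left(P \right)} = P + 2 P^{2}$ ($B{\left(P \right)} = \left(P^{2} + P^{2}\right) + P = 2 P^{2} + P = P + 2 P^{2}$)
$A{\left(T,h \right)} = 3 + T$ ($A{\left(T,h \right)} = \left(2 + T\right) + 1 = 3 + T$)
$\frac{1}{K + A{\left(2 \cdot 2 \cdot 6,5 \right)}} 31 B{\left(6 \right)} = \frac{1}{36 + \left(3 + 2 \cdot 2 \cdot 6\right)} 31 \cdot 6 \left(1 + 2 \cdot 6\right) = \frac{1}{36 + \left(3 + 4 \cdot 6\right)} 31 \cdot 6 \left(1 + 12\right) = \frac{1}{36 + \left(3 + 24\right)} 31 \cdot 6 \cdot 13 = \frac{1}{36 + 27} \cdot 31 \cdot 78 = \frac{1}{63} \cdot 31 \cdot 78 = \frac{31}{63} \cdot 78 = \frac{806}{21}$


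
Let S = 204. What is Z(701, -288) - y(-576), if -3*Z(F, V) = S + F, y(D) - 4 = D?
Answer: 811/3 ≈ 270.33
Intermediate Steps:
y(D) = 4 + D
Z(F, V) = -68 - F/3 (Z(F, V) = -(204 + F)/3 = -68 - F/3)
Z(701, -288) - y(-576) = (-68 - ⅓*701) - (4 - 576) = (-68 - 701/3) - 1*(-572) = -905/3 + 572 = 811/3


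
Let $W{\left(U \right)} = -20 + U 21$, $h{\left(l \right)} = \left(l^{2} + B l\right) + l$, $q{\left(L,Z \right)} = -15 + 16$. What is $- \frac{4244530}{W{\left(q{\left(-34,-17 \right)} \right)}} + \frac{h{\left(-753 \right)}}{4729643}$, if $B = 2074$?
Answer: $- \frac{20075112598256}{4729643} \approx -4.2445 \cdot 10^{6}$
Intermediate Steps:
$q{\left(L,Z \right)} = 1$
$h{\left(l \right)} = l^{2} + 2075 l$ ($h{\left(l \right)} = \left(l^{2} + 2074 l\right) + l = l^{2} + 2075 l$)
$W{\left(U \right)} = -20 + 21 U$
$- \frac{4244530}{W{\left(q{\left(-34,-17 \right)} \right)}} + \frac{h{\left(-753 \right)}}{4729643} = - \frac{4244530}{-20 + 21 \cdot 1} + \frac{\left(-753\right) \left(2075 - 753\right)}{4729643} = - \frac{4244530}{-20 + 21} + \left(-753\right) 1322 \cdot \frac{1}{4729643} = - \frac{4244530}{1} - \frac{995466}{4729643} = \left(-4244530\right) 1 - \frac{995466}{4729643} = -4244530 - \frac{995466}{4729643} = - \frac{20075112598256}{4729643}$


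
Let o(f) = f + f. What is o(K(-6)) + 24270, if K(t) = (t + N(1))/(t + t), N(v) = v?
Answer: 145625/6 ≈ 24271.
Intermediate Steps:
K(t) = (1 + t)/(2*t) (K(t) = (t + 1)/(t + t) = (1 + t)/((2*t)) = (1 + t)*(1/(2*t)) = (1 + t)/(2*t))
o(f) = 2*f
o(K(-6)) + 24270 = 2*((1/2)*(1 - 6)/(-6)) + 24270 = 2*((1/2)*(-1/6)*(-5)) + 24270 = 2*(5/12) + 24270 = 5/6 + 24270 = 145625/6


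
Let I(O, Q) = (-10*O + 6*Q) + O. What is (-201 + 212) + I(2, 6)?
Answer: 29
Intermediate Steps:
I(O, Q) = -9*O + 6*Q
(-201 + 212) + I(2, 6) = (-201 + 212) + (-9*2 + 6*6) = 11 + (-18 + 36) = 11 + 18 = 29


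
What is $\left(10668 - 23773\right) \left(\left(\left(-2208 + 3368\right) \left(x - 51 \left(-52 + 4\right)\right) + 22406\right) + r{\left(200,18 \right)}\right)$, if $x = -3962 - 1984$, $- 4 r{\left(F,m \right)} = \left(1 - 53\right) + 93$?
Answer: $\frac{211529600385}{4} \approx 5.2882 \cdot 10^{10}$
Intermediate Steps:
$r{\left(F,m \right)} = - \frac{41}{4}$ ($r{\left(F,m \right)} = - \frac{\left(1 - 53\right) + 93}{4} = - \frac{-52 + 93}{4} = \left(- \frac{1}{4}\right) 41 = - \frac{41}{4}$)
$x = -5946$ ($x = -3962 - 1984 = -5946$)
$\left(10668 - 23773\right) \left(\left(\left(-2208 + 3368\right) \left(x - 51 \left(-52 + 4\right)\right) + 22406\right) + r{\left(200,18 \right)}\right) = \left(10668 - 23773\right) \left(\left(\left(-2208 + 3368\right) \left(-5946 - 51 \left(-52 + 4\right)\right) + 22406\right) - \frac{41}{4}\right) = - 13105 \left(\left(1160 \left(-5946 - -2448\right) + 22406\right) - \frac{41}{4}\right) = - 13105 \left(\left(1160 \left(-5946 + 2448\right) + 22406\right) - \frac{41}{4}\right) = - 13105 \left(\left(1160 \left(-3498\right) + 22406\right) - \frac{41}{4}\right) = - 13105 \left(\left(-4057680 + 22406\right) - \frac{41}{4}\right) = - 13105 \left(-4035274 - \frac{41}{4}\right) = \left(-13105\right) \left(- \frac{16141137}{4}\right) = \frac{211529600385}{4}$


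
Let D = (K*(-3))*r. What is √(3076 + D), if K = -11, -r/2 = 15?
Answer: √2086 ≈ 45.673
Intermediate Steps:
r = -30 (r = -2*15 = -30)
D = -990 (D = -11*(-3)*(-30) = 33*(-30) = -990)
√(3076 + D) = √(3076 - 990) = √2086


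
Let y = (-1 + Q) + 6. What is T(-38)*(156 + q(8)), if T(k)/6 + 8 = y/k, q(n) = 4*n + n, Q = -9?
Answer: -176400/19 ≈ -9284.2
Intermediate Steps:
y = -4 (y = (-1 - 9) + 6 = -10 + 6 = -4)
q(n) = 5*n
T(k) = -48 - 24/k (T(k) = -48 + 6*(-4/k) = -48 - 24/k)
T(-38)*(156 + q(8)) = (-48 - 24/(-38))*(156 + 5*8) = (-48 - 24*(-1/38))*(156 + 40) = (-48 + 12/19)*196 = -900/19*196 = -176400/19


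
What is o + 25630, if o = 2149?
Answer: 27779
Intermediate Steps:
o + 25630 = 2149 + 25630 = 27779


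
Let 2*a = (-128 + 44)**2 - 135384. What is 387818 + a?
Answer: 323654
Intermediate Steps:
a = -64164 (a = ((-128 + 44)**2 - 135384)/2 = ((-84)**2 - 135384)/2 = (7056 - 135384)/2 = (1/2)*(-128328) = -64164)
387818 + a = 387818 - 64164 = 323654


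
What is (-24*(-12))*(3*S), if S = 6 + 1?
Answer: 6048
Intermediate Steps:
S = 7
(-24*(-12))*(3*S) = (-24*(-12))*(3*7) = 288*21 = 6048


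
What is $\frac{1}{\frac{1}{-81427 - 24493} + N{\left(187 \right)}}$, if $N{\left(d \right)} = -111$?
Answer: $- \frac{105920}{11757121} \approx -0.009009$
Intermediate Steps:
$\frac{1}{\frac{1}{-81427 - 24493} + N{\left(187 \right)}} = \frac{1}{\frac{1}{-81427 - 24493} - 111} = \frac{1}{\frac{1}{-105920} - 111} = \frac{1}{- \frac{1}{105920} - 111} = \frac{1}{- \frac{11757121}{105920}} = - \frac{105920}{11757121}$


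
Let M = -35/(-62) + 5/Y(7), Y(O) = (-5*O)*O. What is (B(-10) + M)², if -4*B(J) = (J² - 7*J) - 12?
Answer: 3501562276/2307361 ≈ 1517.6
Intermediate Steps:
Y(O) = -5*O²
M = 1653/3038 (M = -35/(-62) + 5/((-5*7²)) = -35*(-1/62) + 5/((-5*49)) = 35/62 + 5/(-245) = 35/62 + 5*(-1/245) = 35/62 - 1/49 = 1653/3038 ≈ 0.54411)
B(J) = 3 - J²/4 + 7*J/4 (B(J) = -((J² - 7*J) - 12)/4 = -(-12 + J² - 7*J)/4 = 3 - J²/4 + 7*J/4)
(B(-10) + M)² = ((3 - ¼*(-10)² + (7/4)*(-10)) + 1653/3038)² = ((3 - ¼*100 - 35/2) + 1653/3038)² = ((3 - 25 - 35/2) + 1653/3038)² = (-79/2 + 1653/3038)² = (-59174/1519)² = 3501562276/2307361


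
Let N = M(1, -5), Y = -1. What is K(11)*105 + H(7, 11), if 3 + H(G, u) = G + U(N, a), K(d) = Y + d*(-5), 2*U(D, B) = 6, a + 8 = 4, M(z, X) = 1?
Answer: -5873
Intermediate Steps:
a = -4 (a = -8 + 4 = -4)
N = 1
U(D, B) = 3 (U(D, B) = (½)*6 = 3)
K(d) = -1 - 5*d (K(d) = -1 + d*(-5) = -1 - 5*d)
H(G, u) = G (H(G, u) = -3 + (G + 3) = -3 + (3 + G) = G)
K(11)*105 + H(7, 11) = (-1 - 5*11)*105 + 7 = (-1 - 55)*105 + 7 = -56*105 + 7 = -5880 + 7 = -5873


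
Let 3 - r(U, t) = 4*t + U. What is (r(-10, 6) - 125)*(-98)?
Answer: 13328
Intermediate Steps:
r(U, t) = 3 - U - 4*t (r(U, t) = 3 - (4*t + U) = 3 - (U + 4*t) = 3 + (-U - 4*t) = 3 - U - 4*t)
(r(-10, 6) - 125)*(-98) = ((3 - 1*(-10) - 4*6) - 125)*(-98) = ((3 + 10 - 24) - 125)*(-98) = (-11 - 125)*(-98) = -136*(-98) = 13328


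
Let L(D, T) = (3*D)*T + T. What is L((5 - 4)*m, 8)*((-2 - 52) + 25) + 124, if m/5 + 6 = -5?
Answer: 38172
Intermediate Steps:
m = -55 (m = -30 + 5*(-5) = -30 - 25 = -55)
L(D, T) = T + 3*D*T (L(D, T) = 3*D*T + T = T + 3*D*T)
L((5 - 4)*m, 8)*((-2 - 52) + 25) + 124 = (8*(1 + 3*((5 - 4)*(-55))))*((-2 - 52) + 25) + 124 = (8*(1 + 3*(1*(-55))))*(-54 + 25) + 124 = (8*(1 + 3*(-55)))*(-29) + 124 = (8*(1 - 165))*(-29) + 124 = (8*(-164))*(-29) + 124 = -1312*(-29) + 124 = 38048 + 124 = 38172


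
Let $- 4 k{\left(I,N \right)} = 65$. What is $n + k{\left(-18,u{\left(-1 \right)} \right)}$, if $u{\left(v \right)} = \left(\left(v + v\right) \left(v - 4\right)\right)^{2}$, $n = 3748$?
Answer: $\frac{14927}{4} \approx 3731.8$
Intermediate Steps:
$u{\left(v \right)} = 4 v^{2} \left(-4 + v\right)^{2}$ ($u{\left(v \right)} = \left(2 v \left(-4 + v\right)\right)^{2} = 4 v^{2} \left(-4 + v\right)^{2}$)
$k{\left(I,N \right)} = - \frac{65}{4}$ ($k{\left(I,N \right)} = \left(- \frac{1}{4}\right) 65 = - \frac{65}{4}$)
$n + k{\left(-18,u{\left(-1 \right)} \right)} = 3748 - \frac{65}{4} = \frac{14927}{4}$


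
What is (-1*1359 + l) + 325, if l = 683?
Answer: -351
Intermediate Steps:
(-1*1359 + l) + 325 = (-1*1359 + 683) + 325 = (-1359 + 683) + 325 = -676 + 325 = -351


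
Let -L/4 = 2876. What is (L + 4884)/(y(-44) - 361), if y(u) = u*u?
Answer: -1324/315 ≈ -4.2032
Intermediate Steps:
y(u) = u**2
L = -11504 (L = -4*2876 = -11504)
(L + 4884)/(y(-44) - 361) = (-11504 + 4884)/((-44)**2 - 361) = -6620/(1936 - 361) = -6620/1575 = -6620*1/1575 = -1324/315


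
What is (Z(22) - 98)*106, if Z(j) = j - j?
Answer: -10388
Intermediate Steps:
Z(j) = 0
(Z(22) - 98)*106 = (0 - 98)*106 = -98*106 = -10388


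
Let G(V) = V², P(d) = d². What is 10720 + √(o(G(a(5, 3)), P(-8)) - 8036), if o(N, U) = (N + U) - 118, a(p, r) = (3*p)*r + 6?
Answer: 10720 + I*√5489 ≈ 10720.0 + 74.088*I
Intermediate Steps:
a(p, r) = 6 + 3*p*r (a(p, r) = 3*p*r + 6 = 6 + 3*p*r)
o(N, U) = -118 + N + U
10720 + √(o(G(a(5, 3)), P(-8)) - 8036) = 10720 + √((-118 + (6 + 3*5*3)² + (-8)²) - 8036) = 10720 + √((-118 + (6 + 45)² + 64) - 8036) = 10720 + √((-118 + 51² + 64) - 8036) = 10720 + √((-118 + 2601 + 64) - 8036) = 10720 + √(2547 - 8036) = 10720 + √(-5489) = 10720 + I*√5489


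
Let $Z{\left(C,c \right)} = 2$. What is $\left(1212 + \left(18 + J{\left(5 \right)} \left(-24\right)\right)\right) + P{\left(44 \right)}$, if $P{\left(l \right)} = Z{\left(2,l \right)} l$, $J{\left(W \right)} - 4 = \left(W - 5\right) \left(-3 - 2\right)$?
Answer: $1222$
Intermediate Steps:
$J{\left(W \right)} = 29 - 5 W$ ($J{\left(W \right)} = 4 + \left(W - 5\right) \left(-3 - 2\right) = 4 + \left(-5 + W\right) \left(-5\right) = 4 - \left(-25 + 5 W\right) = 29 - 5 W$)
$P{\left(l \right)} = 2 l$
$\left(1212 + \left(18 + J{\left(5 \right)} \left(-24\right)\right)\right) + P{\left(44 \right)} = \left(1212 + \left(18 + \left(29 - 25\right) \left(-24\right)\right)\right) + 2 \cdot 44 = \left(1212 + \left(18 + \left(29 - 25\right) \left(-24\right)\right)\right) + 88 = \left(1212 + \left(18 + 4 \left(-24\right)\right)\right) + 88 = \left(1212 + \left(18 - 96\right)\right) + 88 = \left(1212 - 78\right) + 88 = 1134 + 88 = 1222$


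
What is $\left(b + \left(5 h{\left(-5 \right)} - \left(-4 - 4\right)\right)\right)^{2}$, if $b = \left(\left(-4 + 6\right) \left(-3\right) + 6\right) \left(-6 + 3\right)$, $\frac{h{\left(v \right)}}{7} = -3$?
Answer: $9409$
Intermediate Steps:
$h{\left(v \right)} = -21$ ($h{\left(v \right)} = 7 \left(-3\right) = -21$)
$b = 0$ ($b = \left(2 \left(-3\right) + 6\right) \left(-3\right) = \left(-6 + 6\right) \left(-3\right) = 0 \left(-3\right) = 0$)
$\left(b + \left(5 h{\left(-5 \right)} - \left(-4 - 4\right)\right)\right)^{2} = \left(0 + \left(5 \left(-21\right) - \left(-4 - 4\right)\right)\right)^{2} = \left(0 - 97\right)^{2} = \left(-97\right)^{2} = 9409$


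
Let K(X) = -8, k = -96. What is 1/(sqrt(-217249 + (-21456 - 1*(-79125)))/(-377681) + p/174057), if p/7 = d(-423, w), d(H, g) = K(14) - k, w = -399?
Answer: 3823512279951422058/14740332154598359 + 11442162863401569*I*sqrt(39895)/29480664309196718 ≈ 259.39 + 77.523*I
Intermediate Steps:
d(H, g) = 88 (d(H, g) = -8 - 1*(-96) = -8 + 96 = 88)
p = 616 (p = 7*88 = 616)
1/(sqrt(-217249 + (-21456 - 1*(-79125)))/(-377681) + p/174057) = 1/(sqrt(-217249 + (-21456 - 1*(-79125)))/(-377681) + 616/174057) = 1/(sqrt(-217249 + (-21456 + 79125))*(-1/377681) + 616*(1/174057)) = 1/(sqrt(-217249 + 57669)*(-1/377681) + 616/174057) = 1/(sqrt(-159580)*(-1/377681) + 616/174057) = 1/((2*I*sqrt(39895))*(-1/377681) + 616/174057) = 1/(-2*I*sqrt(39895)/377681 + 616/174057) = 1/(616/174057 - 2*I*sqrt(39895)/377681)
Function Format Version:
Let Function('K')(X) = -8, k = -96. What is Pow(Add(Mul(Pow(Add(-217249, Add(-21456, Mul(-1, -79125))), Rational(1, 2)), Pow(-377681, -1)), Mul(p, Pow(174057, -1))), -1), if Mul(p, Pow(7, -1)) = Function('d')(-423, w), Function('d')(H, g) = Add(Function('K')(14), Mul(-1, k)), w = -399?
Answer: Add(Rational(3823512279951422058, 14740332154598359), Mul(Rational(11442162863401569, 29480664309196718), I, Pow(39895, Rational(1, 2)))) ≈ Add(259.39, Mul(77.523, I))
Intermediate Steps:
Function('d')(H, g) = 88 (Function('d')(H, g) = Add(-8, Mul(-1, -96)) = Add(-8, 96) = 88)
p = 616 (p = Mul(7, 88) = 616)
Pow(Add(Mul(Pow(Add(-217249, Add(-21456, Mul(-1, -79125))), Rational(1, 2)), Pow(-377681, -1)), Mul(p, Pow(174057, -1))), -1) = Pow(Add(Mul(Pow(Add(-217249, Add(-21456, Mul(-1, -79125))), Rational(1, 2)), Pow(-377681, -1)), Mul(616, Pow(174057, -1))), -1) = Pow(Add(Mul(Pow(Add(-217249, Add(-21456, 79125)), Rational(1, 2)), Rational(-1, 377681)), Mul(616, Rational(1, 174057))), -1) = Pow(Add(Mul(Pow(Add(-217249, 57669), Rational(1, 2)), Rational(-1, 377681)), Rational(616, 174057)), -1) = Pow(Add(Mul(Pow(-159580, Rational(1, 2)), Rational(-1, 377681)), Rational(616, 174057)), -1) = Pow(Add(Mul(Mul(2, I, Pow(39895, Rational(1, 2))), Rational(-1, 377681)), Rational(616, 174057)), -1) = Pow(Add(Mul(Rational(-2, 377681), I, Pow(39895, Rational(1, 2))), Rational(616, 174057)), -1) = Pow(Add(Rational(616, 174057), Mul(Rational(-2, 377681), I, Pow(39895, Rational(1, 2)))), -1)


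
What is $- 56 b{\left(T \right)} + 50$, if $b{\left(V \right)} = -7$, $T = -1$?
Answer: $442$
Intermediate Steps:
$- 56 b{\left(T \right)} + 50 = \left(-56\right) \left(-7\right) + 50 = 392 + 50 = 442$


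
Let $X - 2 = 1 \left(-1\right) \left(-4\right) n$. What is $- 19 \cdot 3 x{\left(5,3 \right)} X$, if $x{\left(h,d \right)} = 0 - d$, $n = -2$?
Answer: $-1026$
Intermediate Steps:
$x{\left(h,d \right)} = - d$
$X = -6$ ($X = 2 + 1 \left(-1\right) \left(-4\right) \left(-2\right) = 2 + \left(-1\right) \left(-4\right) \left(-2\right) = 2 + 4 \left(-2\right) = 2 - 8 = -6$)
$- 19 \cdot 3 x{\left(5,3 \right)} X = - 19 \cdot 3 \left(\left(-1\right) 3\right) \left(-6\right) = - 19 \cdot 3 \left(-3\right) \left(-6\right) = \left(-19\right) \left(-9\right) \left(-6\right) = 171 \left(-6\right) = -1026$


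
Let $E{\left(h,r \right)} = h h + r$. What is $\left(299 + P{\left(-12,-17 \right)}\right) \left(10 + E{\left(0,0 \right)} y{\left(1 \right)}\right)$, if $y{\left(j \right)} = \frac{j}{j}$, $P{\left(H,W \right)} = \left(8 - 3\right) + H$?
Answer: $2920$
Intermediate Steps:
$E{\left(h,r \right)} = r + h^{2}$ ($E{\left(h,r \right)} = h^{2} + r = r + h^{2}$)
$P{\left(H,W \right)} = 5 + H$
$y{\left(j \right)} = 1$
$\left(299 + P{\left(-12,-17 \right)}\right) \left(10 + E{\left(0,0 \right)} y{\left(1 \right)}\right) = \left(299 + \left(5 - 12\right)\right) \left(10 + \left(0 + 0^{2}\right) 1\right) = \left(299 - 7\right) \left(10 + \left(0 + 0\right) 1\right) = 292 \left(10 + 0 \cdot 1\right) = 292 \left(10 + 0\right) = 292 \cdot 10 = 2920$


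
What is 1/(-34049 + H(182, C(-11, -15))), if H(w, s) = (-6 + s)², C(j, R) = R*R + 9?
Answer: 1/17935 ≈ 5.5757e-5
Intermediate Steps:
C(j, R) = 9 + R² (C(j, R) = R² + 9 = 9 + R²)
1/(-34049 + H(182, C(-11, -15))) = 1/(-34049 + (-6 + (9 + (-15)²))²) = 1/(-34049 + (-6 + (9 + 225))²) = 1/(-34049 + (-6 + 234)²) = 1/(-34049 + 228²) = 1/(-34049 + 51984) = 1/17935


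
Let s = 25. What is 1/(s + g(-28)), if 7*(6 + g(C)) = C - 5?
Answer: 7/100 ≈ 0.070000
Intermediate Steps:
g(C) = -47/7 + C/7 (g(C) = -6 + (C - 5)/7 = -6 + (-5 + C)/7 = -6 + (-5/7 + C/7) = -47/7 + C/7)
1/(s + g(-28)) = 1/(25 + (-47/7 + (⅐)*(-28))) = 1/(25 + (-47/7 - 4)) = 1/(25 - 75/7) = 1/(100/7) = 7/100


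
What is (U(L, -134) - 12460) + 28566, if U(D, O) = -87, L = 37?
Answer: 16019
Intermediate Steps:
(U(L, -134) - 12460) + 28566 = (-87 - 12460) + 28566 = -12547 + 28566 = 16019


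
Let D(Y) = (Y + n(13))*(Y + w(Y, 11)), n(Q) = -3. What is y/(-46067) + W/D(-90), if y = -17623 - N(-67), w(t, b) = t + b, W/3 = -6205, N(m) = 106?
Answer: -192963504/241345013 ≈ -0.79953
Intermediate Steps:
W = -18615 (W = 3*(-6205) = -18615)
w(t, b) = b + t
D(Y) = (-3 + Y)*(11 + 2*Y) (D(Y) = (Y - 3)*(Y + (11 + Y)) = (-3 + Y)*(11 + 2*Y))
y = -17729 (y = -17623 - 1*106 = -17623 - 106 = -17729)
y/(-46067) + W/D(-90) = -17729/(-46067) - 18615/(-33 + 2*(-90)² + 5*(-90)) = -17729*(-1/46067) - 18615/(-33 + 2*8100 - 450) = 17729/46067 - 18615/(-33 + 16200 - 450) = 17729/46067 - 18615/15717 = 17729/46067 - 18615*1/15717 = 17729/46067 - 6205/5239 = -192963504/241345013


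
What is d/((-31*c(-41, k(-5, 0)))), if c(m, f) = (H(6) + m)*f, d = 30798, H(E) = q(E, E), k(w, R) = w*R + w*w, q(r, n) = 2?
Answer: 10266/10075 ≈ 1.0190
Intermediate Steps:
k(w, R) = w**2 + R*w (k(w, R) = R*w + w**2 = w**2 + R*w)
H(E) = 2
c(m, f) = f*(2 + m) (c(m, f) = (2 + m)*f = f*(2 + m))
d/((-31*c(-41, k(-5, 0)))) = 30798/((-31*(-5*(0 - 5))*(2 - 41))) = 30798/((-31*(-5*(-5))*(-39))) = 30798/((-775*(-39))) = 30798/((-31*(-975))) = 30798/30225 = 30798*(1/30225) = 10266/10075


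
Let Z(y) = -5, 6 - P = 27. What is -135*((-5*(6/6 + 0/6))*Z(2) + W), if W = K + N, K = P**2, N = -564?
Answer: 13230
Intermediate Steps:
P = -21 (P = 6 - 1*27 = 6 - 27 = -21)
K = 441 (K = (-21)**2 = 441)
W = -123 (W = 441 - 564 = -123)
-135*((-5*(6/6 + 0/6))*Z(2) + W) = -135*(-5*(6/6 + 0/6)*(-5) - 123) = -135*(-5*(6*(1/6) + 0*(1/6))*(-5) - 123) = -135*(-5*(1 + 0)*(-5) - 123) = -135*(-5*1*(-5) - 123) = -135*(-5*(-5) - 123) = -135*(25 - 123) = -135*(-98) = 13230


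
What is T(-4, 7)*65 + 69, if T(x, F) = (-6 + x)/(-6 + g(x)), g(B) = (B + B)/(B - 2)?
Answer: 1458/7 ≈ 208.29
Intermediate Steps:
g(B) = 2*B/(-2 + B) (g(B) = (2*B)/(-2 + B) = 2*B/(-2 + B))
T(x, F) = (-6 + x)/(-6 + 2*x/(-2 + x))
T(-4, 7)*65 + 69 = ((-6 - 4)*(-2 - 4)/(4*(3 - 1*(-4))))*65 + 69 = ((1/4)*(-10)*(-6)/(3 + 4))*65 + 69 = ((1/4)*(-10)*(-6)/7)*65 + 69 = ((1/4)*(1/7)*(-10)*(-6))*65 + 69 = (15/7)*65 + 69 = 975/7 + 69 = 1458/7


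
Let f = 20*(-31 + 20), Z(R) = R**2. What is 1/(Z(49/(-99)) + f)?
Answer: -9801/2153819 ≈ -0.0045505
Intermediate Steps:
f = -220 (f = 20*(-11) = -220)
1/(Z(49/(-99)) + f) = 1/((49/(-99))**2 - 220) = 1/((49*(-1/99))**2 - 220) = 1/((-49/99)**2 - 220) = 1/(2401/9801 - 220) = 1/(-2153819/9801) = -9801/2153819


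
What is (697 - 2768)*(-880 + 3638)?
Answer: -5711818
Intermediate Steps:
(697 - 2768)*(-880 + 3638) = -2071*2758 = -5711818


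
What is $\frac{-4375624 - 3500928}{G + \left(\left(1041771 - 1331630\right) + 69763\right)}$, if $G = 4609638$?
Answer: $- \frac{3938276}{2194771} \approx -1.7944$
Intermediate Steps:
$\frac{-4375624 - 3500928}{G + \left(\left(1041771 - 1331630\right) + 69763\right)} = \frac{-4375624 - 3500928}{4609638 + \left(\left(1041771 - 1331630\right) + 69763\right)} = - \frac{7876552}{4609638 + \left(-289859 + 69763\right)} = - \frac{7876552}{4609638 - 220096} = - \frac{7876552}{4389542} = \left(-7876552\right) \frac{1}{4389542} = - \frac{3938276}{2194771}$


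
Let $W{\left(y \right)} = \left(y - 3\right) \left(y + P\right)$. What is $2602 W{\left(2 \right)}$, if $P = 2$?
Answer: $-10408$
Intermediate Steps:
$W{\left(y \right)} = \left(-3 + y\right) \left(2 + y\right)$ ($W{\left(y \right)} = \left(y - 3\right) \left(y + 2\right) = \left(-3 + y\right) \left(2 + y\right)$)
$2602 W{\left(2 \right)} = 2602 \left(-6 + 2^{2} - 2\right) = 2602 \left(-6 + 4 - 2\right) = 2602 \left(-4\right) = -10408$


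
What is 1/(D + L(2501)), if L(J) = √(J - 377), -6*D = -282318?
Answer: 47053/2213982685 - 6*√59/2213982685 ≈ 2.1232e-5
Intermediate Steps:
D = 47053 (D = -⅙*(-282318) = 47053)
L(J) = √(-377 + J)
1/(D + L(2501)) = 1/(47053 + √(-377 + 2501)) = 1/(47053 + √2124) = 1/(47053 + 6*√59)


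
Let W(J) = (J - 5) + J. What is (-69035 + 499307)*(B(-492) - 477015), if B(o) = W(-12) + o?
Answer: -205470369792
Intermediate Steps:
W(J) = -5 + 2*J (W(J) = (-5 + J) + J = -5 + 2*J)
B(o) = -29 + o (B(o) = (-5 + 2*(-12)) + o = (-5 - 24) + o = -29 + o)
(-69035 + 499307)*(B(-492) - 477015) = (-69035 + 499307)*((-29 - 492) - 477015) = 430272*(-521 - 477015) = 430272*(-477536) = -205470369792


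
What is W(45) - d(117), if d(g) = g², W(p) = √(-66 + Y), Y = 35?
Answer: -13689 + I*√31 ≈ -13689.0 + 5.5678*I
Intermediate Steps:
W(p) = I*√31 (W(p) = √(-66 + 35) = √(-31) = I*√31)
W(45) - d(117) = I*√31 - 1*117² = I*√31 - 1*13689 = I*√31 - 13689 = -13689 + I*√31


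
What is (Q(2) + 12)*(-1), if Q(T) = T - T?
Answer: -12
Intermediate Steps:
Q(T) = 0
(Q(2) + 12)*(-1) = (0 + 12)*(-1) = 12*(-1) = -12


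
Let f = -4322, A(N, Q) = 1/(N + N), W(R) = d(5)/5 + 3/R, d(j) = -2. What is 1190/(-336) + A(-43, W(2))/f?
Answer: -7898449/2230152 ≈ -3.5417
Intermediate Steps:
W(R) = -2/5 + 3/R
A(N, Q) = 1/(2*N)
1190/(-336) + A(-43, W(2))/f = 1190/(-336) + ((1/2)/(-43))/(-4322) = 1190*(-1/336) + ((1/2)*(-1/43))*(-1/4322) = -85/24 - 1/86*(-1/4322) = -85/24 + 1/371692 = -7898449/2230152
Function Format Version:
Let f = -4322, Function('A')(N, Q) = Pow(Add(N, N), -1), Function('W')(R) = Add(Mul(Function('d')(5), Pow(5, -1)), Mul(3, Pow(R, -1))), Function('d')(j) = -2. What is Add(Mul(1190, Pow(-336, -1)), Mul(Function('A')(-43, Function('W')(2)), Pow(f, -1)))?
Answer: Rational(-7898449, 2230152) ≈ -3.5417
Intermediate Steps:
Function('W')(R) = Add(Rational(-2, 5), Mul(3, Pow(R, -1))) (Function('W')(R) = Add(Mul(-2, Pow(5, -1)), Mul(3, Pow(R, -1))) = Add(Mul(-2, Rational(1, 5)), Mul(3, Pow(R, -1))) = Add(Rational(-2, 5), Mul(3, Pow(R, -1))))
Function('A')(N, Q) = Mul(Rational(1, 2), Pow(N, -1)) (Function('A')(N, Q) = Pow(Mul(2, N), -1) = Mul(Rational(1, 2), Pow(N, -1)))
Add(Mul(1190, Pow(-336, -1)), Mul(Function('A')(-43, Function('W')(2)), Pow(f, -1))) = Add(Mul(1190, Pow(-336, -1)), Mul(Mul(Rational(1, 2), Pow(-43, -1)), Pow(-4322, -1))) = Add(Mul(1190, Rational(-1, 336)), Mul(Mul(Rational(1, 2), Rational(-1, 43)), Rational(-1, 4322))) = Add(Rational(-85, 24), Mul(Rational(-1, 86), Rational(-1, 4322))) = Add(Rational(-85, 24), Rational(1, 371692)) = Rational(-7898449, 2230152)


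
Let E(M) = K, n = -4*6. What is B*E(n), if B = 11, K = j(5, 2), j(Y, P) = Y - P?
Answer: 33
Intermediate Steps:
n = -24
K = 3 (K = 5 - 1*2 = 5 - 2 = 3)
E(M) = 3
B*E(n) = 11*3 = 33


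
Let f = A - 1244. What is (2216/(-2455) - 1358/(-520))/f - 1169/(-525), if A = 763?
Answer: 2047636609/921066900 ≈ 2.2231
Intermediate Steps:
f = -481 (f = 763 - 1244 = -481)
(2216/(-2455) - 1358/(-520))/f - 1169/(-525) = (2216/(-2455) - 1358/(-520))/(-481) - 1169/(-525) = (2216*(-1/2455) - 1358*(-1/520))*(-1/481) - 1169*(-1/525) = (-2216/2455 + 679/260)*(-1/481) + 167/75 = (218157/127660)*(-1/481) + 167/75 = -218157/61404460 + 167/75 = 2047636609/921066900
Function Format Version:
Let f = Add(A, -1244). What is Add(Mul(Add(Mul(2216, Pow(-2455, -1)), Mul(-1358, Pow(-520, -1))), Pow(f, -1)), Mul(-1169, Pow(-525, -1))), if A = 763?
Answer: Rational(2047636609, 921066900) ≈ 2.2231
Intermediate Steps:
f = -481 (f = Add(763, -1244) = -481)
Add(Mul(Add(Mul(2216, Pow(-2455, -1)), Mul(-1358, Pow(-520, -1))), Pow(f, -1)), Mul(-1169, Pow(-525, -1))) = Add(Mul(Add(Mul(2216, Pow(-2455, -1)), Mul(-1358, Pow(-520, -1))), Pow(-481, -1)), Mul(-1169, Pow(-525, -1))) = Add(Mul(Add(Mul(2216, Rational(-1, 2455)), Mul(-1358, Rational(-1, 520))), Rational(-1, 481)), Mul(-1169, Rational(-1, 525))) = Add(Mul(Add(Rational(-2216, 2455), Rational(679, 260)), Rational(-1, 481)), Rational(167, 75)) = Add(Mul(Rational(218157, 127660), Rational(-1, 481)), Rational(167, 75)) = Add(Rational(-218157, 61404460), Rational(167, 75)) = Rational(2047636609, 921066900)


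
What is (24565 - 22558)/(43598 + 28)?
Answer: 669/14542 ≈ 0.046005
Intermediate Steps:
(24565 - 22558)/(43598 + 28) = 2007/43626 = 2007*(1/43626) = 669/14542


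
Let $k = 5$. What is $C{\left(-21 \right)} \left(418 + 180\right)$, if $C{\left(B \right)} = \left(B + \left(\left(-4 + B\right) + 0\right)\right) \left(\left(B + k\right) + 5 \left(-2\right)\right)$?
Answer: $715208$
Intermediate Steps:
$C{\left(B \right)} = \left(-5 + B\right) \left(-4 + 2 B\right)$ ($C{\left(B \right)} = \left(B + \left(\left(-4 + B\right) + 0\right)\right) \left(\left(B + 5\right) + 5 \left(-2\right)\right) = \left(B + \left(-4 + B\right)\right) \left(\left(5 + B\right) - 10\right) = \left(-4 + 2 B\right) \left(-5 + B\right) = \left(-5 + B\right) \left(-4 + 2 B\right)$)
$C{\left(-21 \right)} \left(418 + 180\right) = \left(20 - -294 + 2 \left(-21\right)^{2}\right) \left(418 + 180\right) = \left(20 + 294 + 2 \cdot 441\right) 598 = \left(20 + 294 + 882\right) 598 = 1196 \cdot 598 = 715208$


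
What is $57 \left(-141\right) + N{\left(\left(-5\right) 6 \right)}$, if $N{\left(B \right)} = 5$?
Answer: $-8032$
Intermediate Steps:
$57 \left(-141\right) + N{\left(\left(-5\right) 6 \right)} = 57 \left(-141\right) + 5 = -8037 + 5 = -8032$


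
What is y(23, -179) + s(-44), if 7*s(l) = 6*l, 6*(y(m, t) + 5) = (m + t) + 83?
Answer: -2305/42 ≈ -54.881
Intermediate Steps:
y(m, t) = 53/6 + m/6 + t/6 (y(m, t) = -5 + ((m + t) + 83)/6 = -5 + (83 + m + t)/6 = -5 + (83/6 + m/6 + t/6) = 53/6 + m/6 + t/6)
s(l) = 6*l/7 (s(l) = (6*l)/7 = 6*l/7)
y(23, -179) + s(-44) = (53/6 + (1/6)*23 + (1/6)*(-179)) + (6/7)*(-44) = (53/6 + 23/6 - 179/6) - 264/7 = -103/6 - 264/7 = -2305/42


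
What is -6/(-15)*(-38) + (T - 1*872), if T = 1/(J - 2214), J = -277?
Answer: -11050081/12455 ≈ -887.20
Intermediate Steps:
T = -1/2491 (T = 1/(-277 - 2214) = 1/(-2491) = -1/2491 ≈ -0.00040145)
-6/(-15)*(-38) + (T - 1*872) = -6/(-15)*(-38) + (-1/2491 - 1*872) = -6*(-1/15)*(-38) + (-1/2491 - 872) = (⅖)*(-38) - 2172153/2491 = -76/5 - 2172153/2491 = -11050081/12455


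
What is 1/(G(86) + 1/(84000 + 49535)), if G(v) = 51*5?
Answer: 133535/34051426 ≈ 0.0039216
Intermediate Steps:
G(v) = 255
1/(G(86) + 1/(84000 + 49535)) = 1/(255 + 1/(84000 + 49535)) = 1/(255 + 1/133535) = 1/(34051426/133535) = 133535/34051426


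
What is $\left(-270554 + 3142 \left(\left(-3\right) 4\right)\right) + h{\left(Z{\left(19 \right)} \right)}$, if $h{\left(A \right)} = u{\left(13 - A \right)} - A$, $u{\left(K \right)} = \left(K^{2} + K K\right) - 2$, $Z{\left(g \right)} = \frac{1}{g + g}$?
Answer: $- \frac{111160345}{361} \approx -3.0792 \cdot 10^{5}$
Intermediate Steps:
$Z{\left(g \right)} = \frac{1}{2 g}$
$u{\left(K \right)} = -2 + 2 K^{2}$ ($u{\left(K \right)} = \left(K^{2} + K^{2}\right) - 2 = 2 K^{2} - 2 = -2 + 2 K^{2}$)
$h{\left(A \right)} = -2 - A + 2 \left(13 - A\right)^{2}$ ($h{\left(A \right)} = \left(-2 + 2 \left(13 - A\right)^{2}\right) - A = -2 - A + 2 \left(13 - A\right)^{2}$)
$\left(-270554 + 3142 \left(\left(-3\right) 4\right)\right) + h{\left(Z{\left(19 \right)} \right)} = \left(-270554 + 3142 \left(\left(-3\right) 4\right)\right) - \left(2 + \frac{1}{38} - 2 \left(-13 + \frac{1}{2 \cdot 19}\right)^{2}\right) = \left(-270554 + 3142 \left(-12\right)\right) - \left(2 + \frac{1}{38} - 2 \left(-13 + \frac{1}{2} \cdot \frac{1}{19}\right)^{2}\right) = \left(-270554 - 37704\right) - \left(\frac{77}{38} - 2 \left(-13 + \frac{1}{38}\right)^{2}\right) = -308258 - \left(\frac{77}{38} - \frac{243049}{722}\right) = -308258 - - \frac{120793}{361} = -308258 + \frac{120793}{361} = - \frac{111160345}{361}$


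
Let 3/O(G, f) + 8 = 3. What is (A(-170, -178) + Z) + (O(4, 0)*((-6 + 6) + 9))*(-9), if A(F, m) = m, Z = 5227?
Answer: 25488/5 ≈ 5097.6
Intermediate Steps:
O(G, f) = -⅗ (O(G, f) = 3/(-8 + 3) = 3/(-5) = 3*(-⅕) = -⅗)
(A(-170, -178) + Z) + (O(4, 0)*((-6 + 6) + 9))*(-9) = (-178 + 5227) - 3*((-6 + 6) + 9)/5*(-9) = 5049 - 3*(0 + 9)/5*(-9) = 5049 - ⅗*9*(-9) = 5049 - 27/5*(-9) = 5049 + 243/5 = 25488/5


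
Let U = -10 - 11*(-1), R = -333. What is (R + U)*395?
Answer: -131140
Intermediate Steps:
U = 1 (U = -10 + 11 = 1)
(R + U)*395 = (-333 + 1)*395 = -332*395 = -131140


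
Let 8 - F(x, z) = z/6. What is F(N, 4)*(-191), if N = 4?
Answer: -4202/3 ≈ -1400.7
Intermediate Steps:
F(x, z) = 8 - z/6
F(N, 4)*(-191) = (8 - ⅙*4)*(-191) = (8 - ⅔)*(-191) = (22/3)*(-191) = -4202/3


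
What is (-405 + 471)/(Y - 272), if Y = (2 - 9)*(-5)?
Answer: -22/79 ≈ -0.27848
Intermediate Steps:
Y = 35 (Y = -7*(-5) = 35)
(-405 + 471)/(Y - 272) = (-405 + 471)/(35 - 272) = 66/(-237) = 66*(-1/237) = -22/79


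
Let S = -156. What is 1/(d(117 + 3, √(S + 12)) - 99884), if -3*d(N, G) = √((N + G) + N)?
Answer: -3/(299652 + 2*√3*√(20 + I)) ≈ -1.0011e-5 + 1.2935e-11*I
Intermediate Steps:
d(N, G) = -√(G + 2*N)/3 (d(N, G) = -√((N + G) + N)/3 = -√((G + N) + N)/3 = -√(G + 2*N)/3)
1/(d(117 + 3, √(S + 12)) - 99884) = 1/(-√(√(-156 + 12) + 2*(117 + 3))/3 - 99884) = 1/(-√(√(-144) + 2*120)/3 - 99884) = 1/(-√(12*I + 240)/3 - 99884) = 1/(-√(240 + 12*I)/3 - 99884) = 1/(-99884 - √(240 + 12*I)/3)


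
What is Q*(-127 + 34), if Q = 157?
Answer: -14601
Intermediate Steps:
Q*(-127 + 34) = 157*(-127 + 34) = 157*(-93) = -14601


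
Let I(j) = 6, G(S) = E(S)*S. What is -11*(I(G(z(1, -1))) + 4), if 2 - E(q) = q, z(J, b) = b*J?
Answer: -110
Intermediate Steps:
z(J, b) = J*b
E(q) = 2 - q
G(S) = S*(2 - S) (G(S) = (2 - S)*S = S*(2 - S))
-11*(I(G(z(1, -1))) + 4) = -11*(6 + 4) = -11*10 = -110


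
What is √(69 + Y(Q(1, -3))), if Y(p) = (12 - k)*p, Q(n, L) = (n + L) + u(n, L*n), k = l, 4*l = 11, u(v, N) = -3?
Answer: √91/2 ≈ 4.7697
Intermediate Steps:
l = 11/4 (l = (¼)*11 = 11/4 ≈ 2.7500)
k = 11/4 ≈ 2.7500
Q(n, L) = -3 + L + n (Q(n, L) = (n + L) - 3 = (L + n) - 3 = -3 + L + n)
Y(p) = 37*p/4 (Y(p) = (12 - 1*11/4)*p = (12 - 11/4)*p = 37*p/4)
√(69 + Y(Q(1, -3))) = √(69 + 37*(-3 - 3 + 1)/4) = √(69 + (37/4)*(-5)) = √(69 - 185/4) = √(91/4) = √91/2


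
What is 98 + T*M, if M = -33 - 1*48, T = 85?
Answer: -6787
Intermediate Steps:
M = -81 (M = -33 - 48 = -81)
98 + T*M = 98 + 85*(-81) = 98 - 6885 = -6787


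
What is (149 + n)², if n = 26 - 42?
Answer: 17689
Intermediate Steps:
n = -16
(149 + n)² = (149 - 16)² = 133² = 17689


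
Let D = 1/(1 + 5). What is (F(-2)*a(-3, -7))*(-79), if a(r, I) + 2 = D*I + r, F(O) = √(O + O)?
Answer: 2923*I/3 ≈ 974.33*I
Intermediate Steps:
F(O) = √2*√O (F(O) = √(2*O) = √2*√O)
D = ⅙ (D = 1/6 = ⅙ ≈ 0.16667)
a(r, I) = -2 + r + I/6 (a(r, I) = -2 + (I/6 + r) = -2 + (r + I/6) = -2 + r + I/6)
(F(-2)*a(-3, -7))*(-79) = ((√2*√(-2))*(-2 - 3 + (⅙)*(-7)))*(-79) = ((√2*(I*√2))*(-2 - 3 - 7/6))*(-79) = ((2*I)*(-37/6))*(-79) = -37*I/3*(-79) = 2923*I/3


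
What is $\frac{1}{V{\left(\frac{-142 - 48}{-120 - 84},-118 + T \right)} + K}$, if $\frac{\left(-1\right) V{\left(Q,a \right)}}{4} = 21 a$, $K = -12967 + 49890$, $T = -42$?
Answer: $\frac{1}{50363} \approx 1.9856 \cdot 10^{-5}$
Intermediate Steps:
$K = 36923$
$V{\left(Q,a \right)} = - 84 a$ ($V{\left(Q,a \right)} = - 4 \cdot 21 a = - 84 a$)
$\frac{1}{V{\left(\frac{-142 - 48}{-120 - 84},-118 + T \right)} + K} = \frac{1}{- 84 \left(-118 - 42\right) + 36923} = \frac{1}{\left(-84\right) \left(-160\right) + 36923} = \frac{1}{13440 + 36923} = \frac{1}{50363}$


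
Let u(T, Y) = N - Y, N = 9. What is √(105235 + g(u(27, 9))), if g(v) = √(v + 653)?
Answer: √(105235 + √653) ≈ 324.44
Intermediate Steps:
u(T, Y) = 9 - Y
g(v) = √(653 + v)
√(105235 + g(u(27, 9))) = √(105235 + √(653 + (9 - 1*9))) = √(105235 + √(653 + (9 - 9))) = √(105235 + √(653 + 0)) = √(105235 + √653)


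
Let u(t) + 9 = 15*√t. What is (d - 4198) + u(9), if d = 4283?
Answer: 121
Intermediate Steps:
u(t) = -9 + 15*√t
(d - 4198) + u(9) = (4283 - 4198) + (-9 + 15*√9) = 85 + (-9 + 15*3) = 85 + (-9 + 45) = 85 + 36 = 121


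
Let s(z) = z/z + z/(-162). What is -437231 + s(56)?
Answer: -35415658/81 ≈ -4.3723e+5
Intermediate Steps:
s(z) = 1 - z/162 (s(z) = 1 + z*(-1/162) = 1 - z/162)
-437231 + s(56) = -437231 + (1 - 1/162*56) = -437231 + (1 - 28/81) = -437231 + 53/81 = -35415658/81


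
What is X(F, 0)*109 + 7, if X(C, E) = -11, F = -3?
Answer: -1192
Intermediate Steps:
X(F, 0)*109 + 7 = -11*109 + 7 = -1199 + 7 = -1192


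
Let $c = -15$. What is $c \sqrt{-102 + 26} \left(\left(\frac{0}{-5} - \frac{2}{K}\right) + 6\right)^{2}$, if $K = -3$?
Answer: $- \frac{4000 i \sqrt{19}}{3} \approx - 5811.9 i$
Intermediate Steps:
$c \sqrt{-102 + 26} \left(\left(\frac{0}{-5} - \frac{2}{K}\right) + 6\right)^{2} = - 15 \sqrt{-102 + 26} \left(\left(\frac{0}{-5} - \frac{2}{-3}\right) + 6\right)^{2} = - 15 \sqrt{-76} \left(\left(0 \left(- \frac{1}{5}\right) - - \frac{2}{3}\right) + 6\right)^{2} = - 15 \cdot 2 i \sqrt{19} \left(\left(0 + \frac{2}{3}\right) + 6\right)^{2} = - 30 i \sqrt{19} \left(\frac{2}{3} + 6\right)^{2} = - 30 i \sqrt{19} \left(\frac{20}{3}\right)^{2} = - 30 i \sqrt{19} \cdot \frac{400}{9} = - \frac{4000 i \sqrt{19}}{3}$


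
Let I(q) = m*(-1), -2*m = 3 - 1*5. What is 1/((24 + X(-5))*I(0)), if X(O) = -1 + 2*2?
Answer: -1/27 ≈ -0.037037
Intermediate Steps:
X(O) = 3 (X(O) = -1 + 4 = 3)
m = 1 (m = -(3 - 1*5)/2 = -(3 - 5)/2 = -½*(-2) = 1)
I(q) = -1 (I(q) = 1*(-1) = -1)
1/((24 + X(-5))*I(0)) = 1/((24 + 3)*(-1)) = 1/(27*(-1)) = 1/(-27) = -1/27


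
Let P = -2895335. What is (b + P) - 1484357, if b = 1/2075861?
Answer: -9091631814811/2075861 ≈ -4.3797e+6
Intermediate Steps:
b = 1/2075861 ≈ 4.8173e-7
(b + P) - 1484357 = (1/2075861 - 2895335) - 1484357 = -6010313008434/2075861 - 1484357 = -9091631814811/2075861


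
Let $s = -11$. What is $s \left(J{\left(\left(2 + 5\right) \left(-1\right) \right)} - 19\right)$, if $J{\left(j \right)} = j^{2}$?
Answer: $-330$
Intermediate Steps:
$s \left(J{\left(\left(2 + 5\right) \left(-1\right) \right)} - 19\right) = - 11 \left(\left(\left(2 + 5\right) \left(-1\right)\right)^{2} - 19\right) = - 11 \left(\left(7 \left(-1\right)\right)^{2} - 19\right) = - 11 \left(\left(-7\right)^{2} - 19\right) = - 11 \left(49 - 19\right) = \left(-11\right) 30 = -330$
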